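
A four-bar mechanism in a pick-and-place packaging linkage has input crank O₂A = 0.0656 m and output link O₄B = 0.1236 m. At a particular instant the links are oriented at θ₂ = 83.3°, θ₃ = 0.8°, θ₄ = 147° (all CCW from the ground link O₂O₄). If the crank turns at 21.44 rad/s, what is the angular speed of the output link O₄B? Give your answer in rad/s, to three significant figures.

20.3

ω₂ = 21.44 rad/s
Differentiating the loop-closure r₂e^{iθ₂}+r₃e^{iθ₃}=r₁+r₄e^{iθ₄} gives r₂ω₂e^{iθ₂}+r₃ω₃e^{iθ₃}=r₄ω₄e^{iθ₄}.
Eliminating the other unknown: ω₄ = r₂ω₂ sin(θ₂−θ₃) / [r₄ sin(θ₄−θ₃)].
Numerator sine = +0.99144; denominator sine = +0.55630.
Result = 0.0656·21.44·(+0.99144) / (0.1236·(+0.55630)) = +20.28 rad/s; magnitude 20.28 rad/s.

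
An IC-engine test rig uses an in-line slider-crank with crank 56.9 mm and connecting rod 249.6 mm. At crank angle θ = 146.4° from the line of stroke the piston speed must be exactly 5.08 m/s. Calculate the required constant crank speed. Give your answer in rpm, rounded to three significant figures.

For an in-line slider-crank, |v_piston| = rω|sinθ|·[1 + r cosθ/√(L² − r² sin²θ)].
With r = 0.0569 m, L = 0.2496 m, θ = 146.4°: the bracketed kinematic factor |dx/dθ| = 0.025461 m.
ω = v/|dx/dθ| = 5.08/0.025461 = 199.52 rad/s.
N = 60ω/(2π) = 1905.3 rpm.

1910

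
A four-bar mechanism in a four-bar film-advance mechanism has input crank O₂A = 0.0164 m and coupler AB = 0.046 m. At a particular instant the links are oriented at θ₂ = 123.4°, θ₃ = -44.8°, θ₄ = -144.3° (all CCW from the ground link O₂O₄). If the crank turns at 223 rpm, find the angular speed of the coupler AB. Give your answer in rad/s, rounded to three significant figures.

8.43

ω₂ = 23.35 rad/s (from 223 rpm).
Differentiating the loop-closure r₂e^{iθ₂}+r₃e^{iθ₃}=r₁+r₄e^{iθ₄} gives r₂ω₂e^{iθ₂}+r₃ω₃e^{iθ₃}=r₄ω₄e^{iθ₄}.
Eliminating the other unknown: ω₃ = r₂ω₂ sin(θ₄−θ₂) / [r₃ sin(θ₃−θ₄)].
Numerator sine = +0.99919; denominator sine = +0.98629.
Result = 0.0164·23.35·(+0.99919) / (0.046·(+0.98629)) = +8.4346 rad/s; magnitude 8.4346 rad/s.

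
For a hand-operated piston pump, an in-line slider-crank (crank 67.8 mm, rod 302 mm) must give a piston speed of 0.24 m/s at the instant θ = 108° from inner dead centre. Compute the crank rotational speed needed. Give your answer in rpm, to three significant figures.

38.3

For an in-line slider-crank, |v_piston| = rω|sinθ|·[1 + r cosθ/√(L² − r² sin²θ)].
With r = 0.0678 m, L = 0.302 m, θ = 108°: the bracketed kinematic factor |dx/dθ| = 0.059903 m.
ω = v/|dx/dθ| = 0.24/0.059903 = 4.0065 rad/s.
N = 60ω/(2π) = 38.259 rpm.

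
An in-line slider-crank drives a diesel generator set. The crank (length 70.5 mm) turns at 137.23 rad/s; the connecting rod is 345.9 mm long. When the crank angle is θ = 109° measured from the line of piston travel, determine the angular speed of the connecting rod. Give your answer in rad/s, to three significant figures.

9.28

ω = 137.2 rad/s
The rod makes angle φ with the slider axis where L sinφ = r sinθ; differentiating, L cosφ·φ̇ = r ω cosθ.
L cosφ = √(L² − r² sin²θ) = 0.33942 m.
|ω_rod| = r ω |cosθ| / √(L² − r² sin²θ) = 0.0705·137.2·0.32557/0.33942 = 9.28 rad/s.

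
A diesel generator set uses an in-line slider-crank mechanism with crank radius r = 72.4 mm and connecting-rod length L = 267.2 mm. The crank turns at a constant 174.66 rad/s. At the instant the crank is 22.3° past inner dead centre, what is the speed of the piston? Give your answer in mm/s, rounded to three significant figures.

6010

ω = 174.7 rad/s
For an in-line slider-crank, x = r cosθ + √(L² − r² sin²θ), so v = −rω sinθ·[1 + r cosθ/√(L² − r² sin²θ)].
With r = 0.0724 m, L = 0.2672 m, θ = 22.3°: √(L² − r² sin²θ) = 0.26578 m.
v = −0.0724·174.7·0.37946·[1 + 0.0724·0.92521/0.26578] = -6.0077 m/s.
|v| = 6.0077 m/s = 6007.7 mm/s.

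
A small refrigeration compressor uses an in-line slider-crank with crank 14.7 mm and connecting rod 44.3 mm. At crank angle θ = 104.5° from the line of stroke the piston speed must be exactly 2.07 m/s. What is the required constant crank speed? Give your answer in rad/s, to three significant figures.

159

For an in-line slider-crank, |v_piston| = rω|sinθ|·[1 + r cosθ/√(L² − r² sin²θ)].
With r = 0.0147 m, L = 0.0443 m, θ = 104.5°: the bracketed kinematic factor |dx/dθ| = 0.012983 m.
ω = v/|dx/dθ| = 2.07/0.012983 = 159.44 rad/s.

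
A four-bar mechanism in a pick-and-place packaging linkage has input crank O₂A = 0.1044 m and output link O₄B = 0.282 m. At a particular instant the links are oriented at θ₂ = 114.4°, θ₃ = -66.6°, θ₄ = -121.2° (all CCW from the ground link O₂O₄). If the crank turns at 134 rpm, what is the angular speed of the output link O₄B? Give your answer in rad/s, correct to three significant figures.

ω₂ = 14.03 rad/s (from 134 rpm).
Differentiating the loop-closure r₂e^{iθ₂}+r₃e^{iθ₃}=r₁+r₄e^{iθ₄} gives r₂ω₂e^{iθ₂}+r₃ω₃e^{iθ₃}=r₄ω₄e^{iθ₄}.
Eliminating the other unknown: ω₄ = r₂ω₂ sin(θ₂−θ₃) / [r₄ sin(θ₄−θ₃)].
Numerator sine = -0.01745; denominator sine = -0.81513.
Result = 0.1044·14.03·(-0.01745) / (0.282·(-0.81513)) = +0.11123 rad/s; magnitude 0.11123 rad/s.

0.111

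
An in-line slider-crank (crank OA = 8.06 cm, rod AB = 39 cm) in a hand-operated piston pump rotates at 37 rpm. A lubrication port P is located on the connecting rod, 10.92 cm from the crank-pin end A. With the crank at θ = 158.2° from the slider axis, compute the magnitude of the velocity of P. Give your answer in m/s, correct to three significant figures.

ω = 3.875 rad/s.  Crank-pin speed |V_A| = rω = 0.3123 m/s, perpendicular to OA.
Rod angle: sinφ = −(r/L) sinθ ⇒ φ = -4.402°; ω_rod = −rω cosθ/√(L²−r²sin²θ) = +0.74569 rad/s.
V_P = V_A + ω_rod × AP, with AP = 0.1092 m along the rod.
Components: V_Px = −rω sinθ − a·ω_rod·sinφ = -0.10973 m/s;  V_Py = rω cosθ + a·ω_rod·cosφ = -0.20877 m/s.
|V_P| = √(V_Px² + V_Py²) = 0.23585 m/s.

0.236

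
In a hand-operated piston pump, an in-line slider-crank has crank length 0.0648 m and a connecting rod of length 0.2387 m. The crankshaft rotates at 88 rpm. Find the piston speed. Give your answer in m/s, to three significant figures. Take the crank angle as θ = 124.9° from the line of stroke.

0.412

ω = 2π·88/60 = 9.215 rad/s
For an in-line slider-crank, x = r cosθ + √(L² − r² sin²θ), so v = −rω sinθ·[1 + r cosθ/√(L² − r² sin²θ)].
With r = 0.0648 m, L = 0.2387 m, θ = 124.9°: √(L² − r² sin²θ) = 0.23271 m.
v = −0.0648·9.215·0.82015·[1 + 0.0648·-0.57215/0.23271] = -0.41173 m/s.
|v| = 0.41173 m/s.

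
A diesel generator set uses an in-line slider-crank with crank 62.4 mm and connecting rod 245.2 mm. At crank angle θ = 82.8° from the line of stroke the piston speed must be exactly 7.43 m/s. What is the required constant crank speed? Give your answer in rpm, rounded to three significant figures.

For an in-line slider-crank, |v_piston| = rω|sinθ|·[1 + r cosθ/√(L² − r² sin²θ)].
With r = 0.0624 m, L = 0.2452 m, θ = 82.8°: the bracketed kinematic factor |dx/dθ| = 0.063949 m.
ω = v/|dx/dθ| = 7.43/0.063949 = 116.19 rad/s.
N = 60ω/(2π) = 1109.5 rpm.

1110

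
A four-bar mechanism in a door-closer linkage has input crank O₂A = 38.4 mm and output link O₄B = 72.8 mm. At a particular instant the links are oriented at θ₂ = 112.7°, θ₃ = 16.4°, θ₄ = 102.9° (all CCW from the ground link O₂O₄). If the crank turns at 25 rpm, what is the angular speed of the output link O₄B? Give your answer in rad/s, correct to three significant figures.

1.38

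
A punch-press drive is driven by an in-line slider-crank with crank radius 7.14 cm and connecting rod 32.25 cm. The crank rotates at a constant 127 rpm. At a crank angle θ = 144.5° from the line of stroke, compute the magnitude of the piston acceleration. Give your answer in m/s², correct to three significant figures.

ω = 2π·127/60 = 13.3 rad/s
x(θ) = r cosθ + √(L² − r² sin²θ); with ω constant, a = ω²·d²x/dθ².
d²x/dθ² = −r cosθ − r²(cos2θ)/√u − r⁴ sin²2θ/(4u^{3/2}),  u = L² − r² sin²θ = 0.102287 m².
Substituting r = 0.0714 m, L = 0.3225 m, θ = 144.5°: d²x/dθ² = +0.052761 m.
a = ω²·d²x/dθ² = (13.3)²·(+0.052761) = +9.332 m/s²;  |a| = 9.332 m/s².

9.33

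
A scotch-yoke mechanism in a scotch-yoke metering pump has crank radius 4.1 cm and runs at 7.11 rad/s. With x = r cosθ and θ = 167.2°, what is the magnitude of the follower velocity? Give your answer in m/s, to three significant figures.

0.0646

ω = 7.11 rad/s
x = r cosθ ⇒ ẋ = −rω sinθ.
|v| = rω|sinθ| = 0.041·7.11·|sin 167.2°| = 0.064584 m/s.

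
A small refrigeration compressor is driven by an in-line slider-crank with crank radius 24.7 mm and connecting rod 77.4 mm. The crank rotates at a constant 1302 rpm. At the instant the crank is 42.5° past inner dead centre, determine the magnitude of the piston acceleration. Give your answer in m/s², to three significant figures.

ω = 2π·1302/60 = 136.3 rad/s
x(θ) = r cosθ + √(L² − r² sin²θ); with ω constant, a = ω²·d²x/dθ².
d²x/dθ² = −r cosθ − r²(cos2θ)/√u − r⁴ sin²2θ/(4u^{3/2}),  u = L² − r² sin²θ = 0.0057123 m².
Substituting r = 0.0247 m, L = 0.0774 m, θ = 42.5°: d²x/dθ² = -0.019128 m.
a = ω²·d²x/dθ² = (136.3)²·(-0.019128) = -355.59 m/s²;  |a| = 355.59 m/s².

356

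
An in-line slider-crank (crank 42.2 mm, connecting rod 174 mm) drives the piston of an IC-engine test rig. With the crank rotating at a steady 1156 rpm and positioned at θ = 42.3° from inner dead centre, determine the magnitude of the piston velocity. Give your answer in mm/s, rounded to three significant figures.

4060

ω = 2π·1156/60 = 121.1 rad/s
For an in-line slider-crank, x = r cosθ + √(L² − r² sin²θ), so v = −rω sinθ·[1 + r cosθ/√(L² − r² sin²θ)].
With r = 0.0422 m, L = 0.174 m, θ = 42.3°: √(L² − r² sin²θ) = 0.17167 m.
v = −0.0422·121.1·0.67301·[1 + 0.0422·0.73963/0.17167] = -4.0632 m/s.
|v| = 4.0632 m/s = 4063.2 mm/s.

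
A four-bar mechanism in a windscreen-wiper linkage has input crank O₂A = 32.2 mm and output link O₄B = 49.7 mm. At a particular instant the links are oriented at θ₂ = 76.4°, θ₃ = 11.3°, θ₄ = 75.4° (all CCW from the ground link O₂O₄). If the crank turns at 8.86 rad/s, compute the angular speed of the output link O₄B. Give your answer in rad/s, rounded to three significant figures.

ω₂ = 8.86 rad/s
Differentiating the loop-closure r₂e^{iθ₂}+r₃e^{iθ₃}=r₁+r₄e^{iθ₄} gives r₂ω₂e^{iθ₂}+r₃ω₃e^{iθ₃}=r₄ω₄e^{iθ₄}.
Eliminating the other unknown: ω₄ = r₂ω₂ sin(θ₂−θ₃) / [r₄ sin(θ₄−θ₃)].
Numerator sine = +0.90704; denominator sine = +0.89956.
Result = 0.0322·8.86·(+0.90704) / (0.0497·(+0.89956)) = +5.7881 rad/s; magnitude 5.7881 rad/s.

5.79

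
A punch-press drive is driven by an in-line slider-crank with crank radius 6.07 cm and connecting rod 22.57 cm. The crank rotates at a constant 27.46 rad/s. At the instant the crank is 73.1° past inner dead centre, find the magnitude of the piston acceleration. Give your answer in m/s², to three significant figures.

ω = 27.46 rad/s
x(θ) = r cosθ + √(L² − r² sin²θ); with ω constant, a = ω²·d²x/dθ².
d²x/dθ² = −r cosθ − r²(cos2θ)/√u − r⁴ sin²2θ/(4u^{3/2}),  u = L² − r² sin²θ = 0.0475674 m².
Substituting r = 0.0607 m, L = 0.2257 m, θ = 73.1°: d²x/dθ² = -0.0037085 m.
a = ω²·d²x/dθ² = (27.46)²·(-0.0037085) = -2.7964 m/s²;  |a| = 2.7964 m/s².

2.80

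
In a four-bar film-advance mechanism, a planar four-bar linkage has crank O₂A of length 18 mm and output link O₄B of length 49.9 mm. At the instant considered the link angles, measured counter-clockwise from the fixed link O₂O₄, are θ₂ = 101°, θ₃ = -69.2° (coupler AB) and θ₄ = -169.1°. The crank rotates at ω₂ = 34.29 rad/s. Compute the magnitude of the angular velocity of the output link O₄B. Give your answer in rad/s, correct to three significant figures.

2.14

ω₂ = 34.29 rad/s
Differentiating the loop-closure r₂e^{iθ₂}+r₃e^{iθ₃}=r₁+r₄e^{iθ₄} gives r₂ω₂e^{iθ₂}+r₃ω₃e^{iθ₃}=r₄ω₄e^{iθ₄}.
Eliminating the other unknown: ω₄ = r₂ω₂ sin(θ₂−θ₃) / [r₄ sin(θ₄−θ₃)].
Numerator sine = +0.17021; denominator sine = -0.98511.
Result = 0.018·34.29·(+0.17021) / (0.0499·(-0.98511)) = -2.1372 rad/s; magnitude 2.1372 rad/s.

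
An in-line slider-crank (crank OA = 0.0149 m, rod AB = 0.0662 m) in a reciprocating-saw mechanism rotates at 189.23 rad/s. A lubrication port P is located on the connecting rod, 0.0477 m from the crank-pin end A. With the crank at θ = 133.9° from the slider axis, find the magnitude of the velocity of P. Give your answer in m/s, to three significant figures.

ω = 189.2 rad/s.  Crank-pin speed |V_A| = rω = 2.8195 m/s, perpendicular to OA.
Rod angle: sinφ = −(r/L) sinθ ⇒ φ = -9.333°; ω_rod = −rω cosθ/√(L²−r²sin²θ) = +29.929 rad/s.
V_P = V_A + ω_rod × AP, with AP = 0.0477 m along the rod.
Components: V_Px = −rω sinθ − a·ω_rod·sinφ = -1.8001 m/s;  V_Py = rω cosθ + a·ω_rod·cosφ = -0.54636 m/s.
|V_P| = √(V_Px² + V_Py²) = 1.8812 m/s.

1.88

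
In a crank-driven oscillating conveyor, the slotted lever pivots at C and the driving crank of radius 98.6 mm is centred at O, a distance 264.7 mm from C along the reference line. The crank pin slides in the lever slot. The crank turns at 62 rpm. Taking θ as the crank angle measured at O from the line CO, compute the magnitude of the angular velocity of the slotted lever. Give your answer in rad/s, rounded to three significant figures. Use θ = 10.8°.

ω = 6.493 rad/s (from 62 rpm).
Crank pin A relative to C: A = (d + r cosθ, r sinθ); lever angle φ = atan2(r sinθ, d + r cosθ).
Differentiating tanφ: φ̇ = rω(d cosθ + r)/(d² + r² + 2dr cosθ).
d² + r² + 2dr cosθ = |CA|² = 0.131062 m²;  d cosθ + r = +0.35861 m.
|ω_lever| = |0.0986·6.493·+0.35861| / 0.131062 = 1.7516 rad/s.

1.75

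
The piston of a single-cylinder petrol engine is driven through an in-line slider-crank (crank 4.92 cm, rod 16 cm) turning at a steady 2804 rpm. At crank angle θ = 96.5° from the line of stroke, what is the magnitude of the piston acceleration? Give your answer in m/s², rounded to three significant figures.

1810

ω = 2π·2804/60 = 293.6 rad/s
x(θ) = r cosθ + √(L² − r² sin²θ); with ω constant, a = ω²·d²x/dθ².
d²x/dθ² = −r cosθ − r²(cos2θ)/√u − r⁴ sin²2θ/(4u^{3/2}),  u = L² − r² sin²θ = 0.0232104 m².
Substituting r = 0.0492 m, L = 0.16 m, θ = 96.5°: d²x/dθ² = +0.02103 m.
a = ω²·d²x/dθ² = (293.6)²·(+0.02103) = +1813.2 m/s²;  |a| = 1813.2 m/s².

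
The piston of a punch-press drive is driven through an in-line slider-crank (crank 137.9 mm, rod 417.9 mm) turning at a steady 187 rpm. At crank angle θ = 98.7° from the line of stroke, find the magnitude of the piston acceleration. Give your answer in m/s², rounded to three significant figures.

25.6

ω = 2π·187/60 = 19.58 rad/s
x(θ) = r cosθ + √(L² − r² sin²θ); with ω constant, a = ω²·d²x/dθ².
d²x/dθ² = −r cosθ − r²(cos2θ)/√u − r⁴ sin²2θ/(4u^{3/2}),  u = L² − r² sin²θ = 0.156059 m².
Substituting r = 0.1379 m, L = 0.4179 m, θ = 98.7°: d²x/dθ² = +0.066663 m.
a = ω²·d²x/dθ² = (19.58)²·(+0.066663) = +25.564 m/s²;  |a| = 25.564 m/s².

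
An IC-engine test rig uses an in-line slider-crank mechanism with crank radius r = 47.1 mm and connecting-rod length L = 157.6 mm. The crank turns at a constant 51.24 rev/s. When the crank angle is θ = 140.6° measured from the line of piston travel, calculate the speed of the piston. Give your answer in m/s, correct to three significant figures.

ω = 2π·51.2 = 322 rad/s
For an in-line slider-crank, x = r cosθ + √(L² − r² sin²θ), so v = −rω sinθ·[1 + r cosθ/√(L² − r² sin²θ)].
With r = 0.0471 m, L = 0.1576 m, θ = 140.6°: √(L² − r² sin²θ) = 0.15474 m.
v = −0.0471·322·0.63473·[1 + 0.0471·-0.77273/0.15474] = -7.3611 m/s.
|v| = 7.3611 m/s.

7.36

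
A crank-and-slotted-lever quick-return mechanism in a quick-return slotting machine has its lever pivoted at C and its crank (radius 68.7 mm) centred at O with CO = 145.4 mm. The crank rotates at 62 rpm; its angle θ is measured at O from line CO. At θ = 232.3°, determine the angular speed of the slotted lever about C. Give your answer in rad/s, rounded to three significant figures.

0.661

ω = 6.493 rad/s (from 62 rpm).
Crank pin A relative to C: A = (d + r cosθ, r sinθ); lever angle φ = atan2(r sinθ, d + r cosθ).
Differentiating tanφ: φ̇ = rω(d cosθ + r)/(d² + r² + 2dr cosθ).
d² + r² + 2dr cosθ = |CA|² = 0.0136438 m²;  d cosθ + r = -0.020216 m.
|ω_lever| = |0.0687·6.493·-0.020216| / 0.0136438 = 0.6609 rad/s.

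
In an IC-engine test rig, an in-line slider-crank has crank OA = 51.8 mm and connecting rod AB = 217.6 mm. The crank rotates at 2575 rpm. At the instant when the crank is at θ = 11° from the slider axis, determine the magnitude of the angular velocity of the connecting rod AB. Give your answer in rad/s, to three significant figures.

63.1

ω = 269.7 rad/s (converted from 2575 rpm).
The rod makes angle φ with the slider axis where L sinφ = r sinθ; differentiating, L cosφ·φ̇ = r ω cosθ.
L cosφ = √(L² − r² sin²θ) = 0.21738 m.
|ω_rod| = r ω |cosθ| / √(L² − r² sin²θ) = 0.0518·269.7·0.98163/0.21738 = 63.077 rad/s.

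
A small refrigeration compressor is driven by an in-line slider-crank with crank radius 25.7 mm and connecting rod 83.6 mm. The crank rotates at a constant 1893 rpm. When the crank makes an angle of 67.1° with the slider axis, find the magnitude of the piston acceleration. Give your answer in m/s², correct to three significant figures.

172

ω = 2π·1893/60 = 198.2 rad/s
x(θ) = r cosθ + √(L² − r² sin²θ); with ω constant, a = ω²·d²x/dθ².
d²x/dθ² = −r cosθ − r²(cos2θ)/√u − r⁴ sin²2θ/(4u^{3/2}),  u = L² − r² sin²θ = 0.00642848 m².
Substituting r = 0.0257 m, L = 0.0836 m, θ = 67.1°: d²x/dθ² = -0.0043661 m.
a = ω²·d²x/dθ² = (198.2)²·(-0.0043661) = -171.58 m/s²;  |a| = 171.58 m/s².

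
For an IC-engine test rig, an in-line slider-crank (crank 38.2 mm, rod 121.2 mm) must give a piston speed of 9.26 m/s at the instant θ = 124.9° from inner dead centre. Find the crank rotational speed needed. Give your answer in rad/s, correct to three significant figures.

For an in-line slider-crank, |v_piston| = rω|sinθ|·[1 + r cosθ/√(L² − r² sin²θ)].
With r = 0.0382 m, L = 0.1212 m, θ = 124.9°: the bracketed kinematic factor |dx/dθ| = 0.025481 m.
ω = v/|dx/dθ| = 9.26/0.025481 = 363.4 rad/s.

363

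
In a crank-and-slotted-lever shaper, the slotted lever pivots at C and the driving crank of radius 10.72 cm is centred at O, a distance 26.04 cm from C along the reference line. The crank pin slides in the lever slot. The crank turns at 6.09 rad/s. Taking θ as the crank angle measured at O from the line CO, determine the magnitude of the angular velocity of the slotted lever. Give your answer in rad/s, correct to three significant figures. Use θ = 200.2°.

ω = 6.09 rad/s
Crank pin A relative to C: A = (d + r cosθ, r sinθ); lever angle φ = atan2(r sinθ, d + r cosθ).
Differentiating tanφ: φ̇ = rω(d cosθ + r)/(d² + r² + 2dr cosθ).
d² + r² + 2dr cosθ = |CA|² = 0.0269042 m²;  d cosθ + r = -0.13718 m.
|ω_lever| = |0.1072·6.09·-0.13718| / 0.0269042 = 3.3289 rad/s.

3.33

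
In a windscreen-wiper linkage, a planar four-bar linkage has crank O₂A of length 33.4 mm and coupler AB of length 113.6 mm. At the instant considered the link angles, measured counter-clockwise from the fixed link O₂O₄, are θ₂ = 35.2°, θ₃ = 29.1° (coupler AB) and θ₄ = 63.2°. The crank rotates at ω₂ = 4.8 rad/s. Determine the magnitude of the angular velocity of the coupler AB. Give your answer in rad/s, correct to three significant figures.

ω₂ = 4.8 rad/s
Differentiating the loop-closure r₂e^{iθ₂}+r₃e^{iθ₃}=r₁+r₄e^{iθ₄} gives r₂ω₂e^{iθ₂}+r₃ω₃e^{iθ₃}=r₄ω₄e^{iθ₄}.
Eliminating the other unknown: ω₃ = r₂ω₂ sin(θ₄−θ₂) / [r₃ sin(θ₃−θ₄)].
Numerator sine = +0.46947; denominator sine = -0.56064.
Result = 0.0334·4.8·(+0.46947) / (0.1136·(-0.56064)) = -1.1818 rad/s; magnitude 1.1818 rad/s.

1.18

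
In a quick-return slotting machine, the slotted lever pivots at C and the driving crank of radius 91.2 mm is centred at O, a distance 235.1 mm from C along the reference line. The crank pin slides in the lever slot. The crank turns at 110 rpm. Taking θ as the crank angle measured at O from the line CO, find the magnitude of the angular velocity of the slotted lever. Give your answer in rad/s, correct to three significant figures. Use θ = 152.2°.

4.78

ω = 11.52 rad/s (from 110 rpm).
Crank pin A relative to C: A = (d + r cosθ, r sinθ); lever angle φ = atan2(r sinθ, d + r cosθ).
Differentiating tanφ: φ̇ = rω(d cosθ + r)/(d² + r² + 2dr cosθ).
d² + r² + 2dr cosθ = |CA|² = 0.0256566 m²;  d cosθ + r = -0.11676 m.
|ω_lever| = |0.0912·11.52·-0.11676| / 0.0256566 = 4.7811 rad/s.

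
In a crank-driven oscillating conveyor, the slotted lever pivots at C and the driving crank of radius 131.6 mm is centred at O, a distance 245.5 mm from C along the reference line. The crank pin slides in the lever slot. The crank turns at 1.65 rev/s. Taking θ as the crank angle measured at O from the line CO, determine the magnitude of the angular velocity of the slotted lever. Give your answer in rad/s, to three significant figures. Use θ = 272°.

ω = 10.37 rad/s (from 1.65 rev/s).
Crank pin A relative to C: A = (d + r cosθ, r sinθ); lever angle φ = atan2(r sinθ, d + r cosθ).
Differentiating tanφ: φ̇ = rω(d cosθ + r)/(d² + r² + 2dr cosθ).
d² + r² + 2dr cosθ = |CA|² = 0.0798439 m²;  d cosθ + r = +0.14017 m.
|ω_lever| = |0.1316·10.37·+0.14017| / 0.0798439 = 2.3951 rad/s.

2.40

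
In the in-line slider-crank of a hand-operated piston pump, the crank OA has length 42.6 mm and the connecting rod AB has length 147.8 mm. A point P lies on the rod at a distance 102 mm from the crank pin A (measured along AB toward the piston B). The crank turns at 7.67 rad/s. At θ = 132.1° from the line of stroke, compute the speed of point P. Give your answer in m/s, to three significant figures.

ω = 7.67 rad/s.  Crank-pin speed |V_A| = rω = 0.32674 m/s, perpendicular to OA.
Rod angle: sinφ = −(r/L) sinθ ⇒ φ = -12.349°; ω_rod = −rω cosθ/√(L²−r²sin²θ) = +1.5172 rad/s.
V_P = V_A + ω_rod × AP, with AP = 0.102 m along the rod.
Components: V_Px = −rω sinθ − a·ω_rod·sinφ = -0.20934 m/s;  V_Py = rω cosθ + a·ω_rod·cosφ = -0.067881 m/s.
|V_P| = √(V_Px² + V_Py²) = 0.22007 m/s.

0.220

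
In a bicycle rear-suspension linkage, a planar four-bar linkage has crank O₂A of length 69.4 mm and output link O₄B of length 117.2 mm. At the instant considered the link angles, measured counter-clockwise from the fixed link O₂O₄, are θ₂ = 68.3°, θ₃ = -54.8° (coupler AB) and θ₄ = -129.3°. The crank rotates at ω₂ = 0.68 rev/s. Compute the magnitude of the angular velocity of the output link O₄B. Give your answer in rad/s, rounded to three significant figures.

ω₂ = 4.273 rad/s (from 0.68 rev/s).
Differentiating the loop-closure r₂e^{iθ₂}+r₃e^{iθ₃}=r₁+r₄e^{iθ₄} gives r₂ω₂e^{iθ₂}+r₃ω₃e^{iθ₃}=r₄ω₄e^{iθ₄}.
Eliminating the other unknown: ω₄ = r₂ω₂ sin(θ₂−θ₃) / [r₄ sin(θ₄−θ₃)].
Numerator sine = +0.83772; denominator sine = -0.96363.
Result = 0.0694·4.273·(+0.83772) / (0.1172·(-0.96363)) = -2.1994 rad/s; magnitude 2.1994 rad/s.

2.20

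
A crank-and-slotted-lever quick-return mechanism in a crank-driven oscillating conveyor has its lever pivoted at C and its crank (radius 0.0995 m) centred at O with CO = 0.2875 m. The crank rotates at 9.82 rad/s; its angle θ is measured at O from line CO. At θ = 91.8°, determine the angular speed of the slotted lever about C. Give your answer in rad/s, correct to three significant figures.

ω = 9.82 rad/s
Crank pin A relative to C: A = (d + r cosθ, r sinθ); lever angle φ = atan2(r sinθ, d + r cosθ).
Differentiating tanφ: φ̇ = rω(d cosθ + r)/(d² + r² + 2dr cosθ).
d² + r² + 2dr cosθ = |CA|² = 0.0907594 m²;  d cosθ + r = +0.090469 m.
|ω_lever| = |0.0995·9.82·+0.090469| / 0.0907594 = 0.97397 rad/s.

0.974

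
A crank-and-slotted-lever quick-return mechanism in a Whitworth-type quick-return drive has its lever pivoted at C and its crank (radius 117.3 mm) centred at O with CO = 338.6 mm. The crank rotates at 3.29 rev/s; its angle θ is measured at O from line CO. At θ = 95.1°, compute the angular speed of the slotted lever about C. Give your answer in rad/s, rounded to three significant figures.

1.74

ω = 20.67 rad/s (from 3.29 rev/s).
Crank pin A relative to C: A = (d + r cosθ, r sinθ); lever angle φ = atan2(r sinθ, d + r cosθ).
Differentiating tanφ: φ̇ = rω(d cosθ + r)/(d² + r² + 2dr cosθ).
d² + r² + 2dr cosθ = |CA|² = 0.121348 m²;  d cosθ + r = +0.0872 m.
|ω_lever| = |0.1173·20.67·+0.0872| / 0.121348 = 1.7424 rad/s.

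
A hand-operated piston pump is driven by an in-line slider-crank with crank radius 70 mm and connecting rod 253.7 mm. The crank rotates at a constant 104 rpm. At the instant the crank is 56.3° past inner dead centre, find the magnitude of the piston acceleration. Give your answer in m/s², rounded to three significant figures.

3.74

ω = 2π·104/60 = 10.89 rad/s
x(θ) = r cosθ + √(L² − r² sin²θ); with ω constant, a = ω²·d²x/dθ².
d²x/dθ² = −r cosθ − r²(cos2θ)/√u − r⁴ sin²2θ/(4u^{3/2}),  u = L² − r² sin²θ = 0.0609722 m².
Substituting r = 0.07 m, L = 0.2537 m, θ = 56.3°: d²x/dθ² = -0.031553 m.
a = ω²·d²x/dθ² = (10.89)²·(-0.031553) = -3.7425 m/s²;  |a| = 3.7425 m/s².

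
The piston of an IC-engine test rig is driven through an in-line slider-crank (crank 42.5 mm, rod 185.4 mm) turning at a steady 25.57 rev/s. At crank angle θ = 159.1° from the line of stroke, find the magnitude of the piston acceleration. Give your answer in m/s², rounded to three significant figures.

835

ω = 2π·25.6 = 160.7 rad/s
x(θ) = r cosθ + √(L² − r² sin²θ); with ω constant, a = ω²·d²x/dθ².
d²x/dθ² = −r cosθ − r²(cos2θ)/√u − r⁴ sin²2θ/(4u^{3/2}),  u = L² − r² sin²θ = 0.0341433 m².
Substituting r = 0.0425 m, L = 0.1854 m, θ = 159.1°: d²x/dθ² = +0.032359 m.
a = ω²·d²x/dθ² = (160.7)²·(+0.032359) = +835.25 m/s²;  |a| = 835.25 m/s².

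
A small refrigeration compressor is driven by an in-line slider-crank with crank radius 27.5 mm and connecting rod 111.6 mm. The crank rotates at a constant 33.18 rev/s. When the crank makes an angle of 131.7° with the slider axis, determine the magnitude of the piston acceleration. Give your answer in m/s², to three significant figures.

ω = 2π·33.2 = 208.5 rad/s
x(θ) = r cosθ + √(L² − r² sin²θ); with ω constant, a = ω²·d²x/dθ².
d²x/dθ² = −r cosθ − r²(cos2θ)/√u − r⁴ sin²2θ/(4u^{3/2}),  u = L² − r² sin²θ = 0.012033 m².
Substituting r = 0.0275 m, L = 0.1116 m, θ = 131.7°: d²x/dθ² = +0.018979 m.
a = ω²·d²x/dθ² = (208.5)²·(+0.018979) = +824.89 m/s²;  |a| = 824.89 m/s².

825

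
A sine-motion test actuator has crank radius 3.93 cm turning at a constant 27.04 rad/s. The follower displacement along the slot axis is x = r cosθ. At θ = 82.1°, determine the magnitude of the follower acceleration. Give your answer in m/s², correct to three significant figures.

3.95

ω = 27.04 rad/s
x = r cosθ ⇒ ẍ = −rω² cosθ (ω constant).
|a| = rω²|cosθ| = 0.0393·(27.04)²·|cos 82.1°| = 3.9494 m/s².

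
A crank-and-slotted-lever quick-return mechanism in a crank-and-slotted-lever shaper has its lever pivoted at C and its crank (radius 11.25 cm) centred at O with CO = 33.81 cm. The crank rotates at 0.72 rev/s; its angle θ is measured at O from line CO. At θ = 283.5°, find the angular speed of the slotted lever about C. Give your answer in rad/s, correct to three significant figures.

0.673

ω = 4.524 rad/s (from 0.72 rev/s).
Crank pin A relative to C: A = (d + r cosθ, r sinθ); lever angle φ = atan2(r sinθ, d + r cosθ).
Differentiating tanφ: φ̇ = rω(d cosθ + r)/(d² + r² + 2dr cosθ).
d² + r² + 2dr cosθ = |CA|² = 0.144727 m²;  d cosθ + r = +0.19143 m.
|ω_lever| = |0.1125·4.524·+0.19143| / 0.144727 = 0.67317 rad/s.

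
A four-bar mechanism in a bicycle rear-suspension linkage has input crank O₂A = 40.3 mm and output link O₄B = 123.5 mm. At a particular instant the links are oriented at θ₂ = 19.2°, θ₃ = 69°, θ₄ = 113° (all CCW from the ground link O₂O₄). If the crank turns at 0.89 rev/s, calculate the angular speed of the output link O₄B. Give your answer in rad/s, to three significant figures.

ω₂ = 5.592 rad/s (from 0.89 rev/s).
Differentiating the loop-closure r₂e^{iθ₂}+r₃e^{iθ₃}=r₁+r₄e^{iθ₄} gives r₂ω₂e^{iθ₂}+r₃ω₃e^{iθ₃}=r₄ω₄e^{iθ₄}.
Eliminating the other unknown: ω₄ = r₂ω₂ sin(θ₂−θ₃) / [r₄ sin(θ₄−θ₃)].
Numerator sine = -0.76380; denominator sine = +0.69466.
Result = 0.0403·5.592·(-0.76380) / (0.1235·(+0.69466)) = -2.0064 rad/s; magnitude 2.0064 rad/s.

2.01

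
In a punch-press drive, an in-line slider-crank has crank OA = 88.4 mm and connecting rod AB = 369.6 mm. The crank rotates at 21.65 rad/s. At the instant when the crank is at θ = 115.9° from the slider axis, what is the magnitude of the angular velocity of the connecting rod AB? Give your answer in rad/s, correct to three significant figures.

ω = 21.65 rad/s
The rod makes angle φ with the slider axis where L sinφ = r sinθ; differentiating, L cosφ·φ̇ = r ω cosθ.
L cosφ = √(L² − r² sin²θ) = 0.36094 m.
|ω_rod| = r ω |cosθ| / √(L² − r² sin²θ) = 0.0884·21.65·0.43680/0.36094 = 2.3161 rad/s.

2.32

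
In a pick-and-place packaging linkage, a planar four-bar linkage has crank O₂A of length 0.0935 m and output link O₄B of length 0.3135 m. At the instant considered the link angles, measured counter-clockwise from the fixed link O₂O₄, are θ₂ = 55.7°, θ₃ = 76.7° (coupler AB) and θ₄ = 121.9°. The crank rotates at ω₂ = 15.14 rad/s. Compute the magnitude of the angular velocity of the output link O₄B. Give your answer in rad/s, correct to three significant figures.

ω₂ = 15.14 rad/s
Differentiating the loop-closure r₂e^{iθ₂}+r₃e^{iθ₃}=r₁+r₄e^{iθ₄} gives r₂ω₂e^{iθ₂}+r₃ω₃e^{iθ₃}=r₄ω₄e^{iθ₄}.
Eliminating the other unknown: ω₄ = r₂ω₂ sin(θ₂−θ₃) / [r₄ sin(θ₄−θ₃)].
Numerator sine = -0.35837; denominator sine = +0.70957.
Result = 0.0935·15.14·(-0.35837) / (0.3135·(+0.70957)) = -2.2805 rad/s; magnitude 2.2805 rad/s.

2.28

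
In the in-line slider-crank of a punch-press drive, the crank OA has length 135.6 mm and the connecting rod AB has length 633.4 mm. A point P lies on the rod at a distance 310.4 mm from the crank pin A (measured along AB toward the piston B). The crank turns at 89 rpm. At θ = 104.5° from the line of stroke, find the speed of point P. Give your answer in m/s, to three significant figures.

ω = 9.32 rad/s.  Crank-pin speed |V_A| = rω = 1.2638 m/s, perpendicular to OA.
Rod angle: sinφ = −(r/L) sinθ ⇒ φ = -11.962°; ω_rod = −rω cosθ/√(L²−r²sin²θ) = +0.51066 rad/s.
V_P = V_A + ω_rod × AP, with AP = 0.3104 m along the rod.
Components: V_Px = −rω sinθ − a·ω_rod·sinφ = -1.1907 m/s;  V_Py = rω cosθ + a·ω_rod·cosφ = -0.16136 m/s.
|V_P| = √(V_Px² + V_Py²) = 1.2016 m/s.

1.20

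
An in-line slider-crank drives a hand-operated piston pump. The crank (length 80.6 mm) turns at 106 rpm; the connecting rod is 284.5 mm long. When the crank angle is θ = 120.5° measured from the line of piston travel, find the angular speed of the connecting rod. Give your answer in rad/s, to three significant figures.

1.65

ω = 11.1 rad/s (converted from 106 rpm).
The rod makes angle φ with the slider axis where L sinφ = r sinθ; differentiating, L cosφ·φ̇ = r ω cosθ.
L cosφ = √(L² − r² sin²θ) = 0.27589 m.
|ω_rod| = r ω |cosθ| / √(L² − r² sin²θ) = 0.0806·11.1·0.50754/0.27589 = 1.6459 rad/s.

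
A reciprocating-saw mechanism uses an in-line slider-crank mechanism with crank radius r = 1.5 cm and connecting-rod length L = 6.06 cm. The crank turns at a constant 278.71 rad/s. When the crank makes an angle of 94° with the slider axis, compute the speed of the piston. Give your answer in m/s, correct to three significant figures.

ω = 278.7 rad/s
For an in-line slider-crank, x = r cosθ + √(L² − r² sin²θ), so v = −rω sinθ·[1 + r cosθ/√(L² − r² sin²θ)].
With r = 0.015 m, L = 0.0606 m, θ = 94°: √(L² − r² sin²θ) = 0.058724 m.
v = −0.015·278.7·0.99756·[1 + 0.015·-0.06976/0.058724] = -4.0962 m/s.
|v| = 4.0962 m/s.

4.10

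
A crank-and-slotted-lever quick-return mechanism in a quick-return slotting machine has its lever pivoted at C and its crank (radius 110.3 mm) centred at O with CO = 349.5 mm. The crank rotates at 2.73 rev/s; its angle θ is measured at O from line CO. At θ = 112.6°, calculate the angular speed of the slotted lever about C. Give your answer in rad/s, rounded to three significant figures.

ω = 17.15 rad/s (from 2.73 rev/s).
Crank pin A relative to C: A = (d + r cosθ, r sinθ); lever angle φ = atan2(r sinθ, d + r cosθ).
Differentiating tanφ: φ̇ = rω(d cosθ + r)/(d² + r² + 2dr cosθ).
d² + r² + 2dr cosθ = |CA|² = 0.104687 m²;  d cosθ + r = -0.024011 m.
|ω_lever| = |0.1103·17.15·-0.024011| / 0.104687 = 0.43395 rad/s.

0.434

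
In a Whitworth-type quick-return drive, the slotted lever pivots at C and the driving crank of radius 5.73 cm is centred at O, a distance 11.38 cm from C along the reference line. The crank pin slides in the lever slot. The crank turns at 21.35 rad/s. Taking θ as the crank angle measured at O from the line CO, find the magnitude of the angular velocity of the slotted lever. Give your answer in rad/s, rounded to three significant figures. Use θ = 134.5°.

3.87

ω = 21.35 rad/s
Crank pin A relative to C: A = (d + r cosθ, r sinθ); lever angle φ = atan2(r sinθ, d + r cosθ).
Differentiating tanφ: φ̇ = rω(d cosθ + r)/(d² + r² + 2dr cosθ).
d² + r² + 2dr cosθ = |CA|² = 0.00709284 m²;  d cosθ + r = -0.022463 m.
|ω_lever| = |0.0573·21.35·-0.022463| / 0.00709284 = 3.8744 rad/s.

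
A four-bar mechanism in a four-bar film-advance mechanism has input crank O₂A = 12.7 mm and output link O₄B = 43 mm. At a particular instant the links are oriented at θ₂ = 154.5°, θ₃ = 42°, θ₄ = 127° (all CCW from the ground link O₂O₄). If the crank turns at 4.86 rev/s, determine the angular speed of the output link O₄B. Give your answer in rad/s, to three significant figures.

ω₂ = 30.54 rad/s (from 4.86 rev/s).
Differentiating the loop-closure r₂e^{iθ₂}+r₃e^{iθ₃}=r₁+r₄e^{iθ₄} gives r₂ω₂e^{iθ₂}+r₃ω₃e^{iθ₃}=r₄ω₄e^{iθ₄}.
Eliminating the other unknown: ω₄ = r₂ω₂ sin(θ₂−θ₃) / [r₄ sin(θ₄−θ₃)].
Numerator sine = +0.92388; denominator sine = +0.99619.
Result = 0.0127·30.54·(+0.92388) / (0.043·(+0.99619)) = +8.3642 rad/s; magnitude 8.3642 rad/s.

8.36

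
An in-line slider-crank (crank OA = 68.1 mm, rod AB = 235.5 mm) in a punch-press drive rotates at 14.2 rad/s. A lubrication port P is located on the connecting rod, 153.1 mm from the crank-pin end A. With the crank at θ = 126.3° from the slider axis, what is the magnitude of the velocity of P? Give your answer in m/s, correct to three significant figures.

0.719

ω = 14.2 rad/s.  Crank-pin speed |V_A| = rω = 0.96702 m/s, perpendicular to OA.
Rod angle: sinφ = −(r/L) sinθ ⇒ φ = -13.477°; ω_rod = −rω cosθ/√(L²−r²sin²θ) = +2.4998 rad/s.
V_P = V_A + ω_rod × AP, with AP = 0.1531 m along the rod.
Components: V_Px = −rω sinθ − a·ω_rod·sinφ = -0.69016 m/s;  V_Py = rω cosθ + a·ω_rod·cosφ = -0.20031 m/s.
|V_P| = √(V_Px² + V_Py²) = 0.71864 m/s.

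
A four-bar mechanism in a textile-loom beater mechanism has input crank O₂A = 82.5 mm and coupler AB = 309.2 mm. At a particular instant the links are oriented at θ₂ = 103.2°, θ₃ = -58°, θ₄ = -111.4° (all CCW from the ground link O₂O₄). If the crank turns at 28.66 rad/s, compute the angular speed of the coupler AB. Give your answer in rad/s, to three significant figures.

5.41

ω₂ = 28.66 rad/s
Differentiating the loop-closure r₂e^{iθ₂}+r₃e^{iθ₃}=r₁+r₄e^{iθ₄} gives r₂ω₂e^{iθ₂}+r₃ω₃e^{iθ₃}=r₄ω₄e^{iθ₄}.
Eliminating the other unknown: ω₃ = r₂ω₂ sin(θ₄−θ₂) / [r₃ sin(θ₃−θ₄)].
Numerator sine = +0.56784; denominator sine = +0.80282.
Result = 0.0825·28.66·(+0.56784) / (0.3092·(+0.80282)) = +5.4088 rad/s; magnitude 5.4088 rad/s.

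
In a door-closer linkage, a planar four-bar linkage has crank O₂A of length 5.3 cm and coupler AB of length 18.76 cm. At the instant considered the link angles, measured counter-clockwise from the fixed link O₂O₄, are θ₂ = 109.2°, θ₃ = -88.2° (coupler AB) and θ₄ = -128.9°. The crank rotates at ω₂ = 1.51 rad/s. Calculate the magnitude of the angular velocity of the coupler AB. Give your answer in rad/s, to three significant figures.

0.555

ω₂ = 1.51 rad/s
Differentiating the loop-closure r₂e^{iθ₂}+r₃e^{iθ₃}=r₁+r₄e^{iθ₄} gives r₂ω₂e^{iθ₂}+r₃ω₃e^{iθ₃}=r₄ω₄e^{iθ₄}.
Eliminating the other unknown: ω₃ = r₂ω₂ sin(θ₄−θ₂) / [r₃ sin(θ₃−θ₄)].
Numerator sine = +0.84897; denominator sine = +0.65210.
Result = 0.053·1.51·(+0.84897) / (0.1876·(+0.65210)) = +0.55539 rad/s; magnitude 0.55539 rad/s.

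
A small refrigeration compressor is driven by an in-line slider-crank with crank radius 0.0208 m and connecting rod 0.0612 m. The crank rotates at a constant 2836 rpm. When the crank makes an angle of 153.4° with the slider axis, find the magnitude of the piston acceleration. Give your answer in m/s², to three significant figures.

ω = 2π·2836/60 = 297 rad/s
x(θ) = r cosθ + √(L² − r² sin²θ); with ω constant, a = ω²·d²x/dθ².
d²x/dθ² = −r cosθ − r²(cos2θ)/√u − r⁴ sin²2θ/(4u^{3/2}),  u = L² − r² sin²θ = 0.0036587 m².
Substituting r = 0.0208 m, L = 0.0612 m, θ = 153.4°: d²x/dθ² = +0.014178 m.
a = ω²·d²x/dθ² = (297)²·(+0.014178) = +1250.5 m/s²;  |a| = 1250.5 m/s².

1250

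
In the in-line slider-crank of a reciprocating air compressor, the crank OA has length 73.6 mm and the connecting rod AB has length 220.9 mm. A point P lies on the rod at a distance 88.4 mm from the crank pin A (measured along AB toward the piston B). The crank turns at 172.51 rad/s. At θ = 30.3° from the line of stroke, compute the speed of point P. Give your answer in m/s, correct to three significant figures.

ω = 172.5 rad/s.  Crank-pin speed |V_A| = rω = 12.697 m/s, perpendicular to OA.
Rod angle: sinφ = −(r/L) sinθ ⇒ φ = -9.677°; ω_rod = −rω cosθ/√(L²−r²sin²θ) = -50.342 rad/s.
V_P = V_A + ω_rod × AP, with AP = 0.0884 m along the rod.
Components: V_Px = −rω sinθ − a·ω_rod·sinφ = -7.1539 m/s;  V_Py = rω cosθ + a·ω_rod·cosφ = +6.5754 m/s.
|V_P| = √(V_Px² + V_Py²) = 9.7167 m/s.

9.72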